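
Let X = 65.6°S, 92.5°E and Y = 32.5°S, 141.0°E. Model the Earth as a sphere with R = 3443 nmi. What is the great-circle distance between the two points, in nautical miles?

2640 nmi

cos σ = sin φ₁ sin φ₂ + cos φ₁ cos φ₂ cos Δλ
      = sin(-65.60°)sin(-32.50°) + cos(-65.60°)cos(-32.50°)cos(48.50°) = 0.7202
σ = 43.931° → d = Rσ = 3443·0.76675 = 2640 nmi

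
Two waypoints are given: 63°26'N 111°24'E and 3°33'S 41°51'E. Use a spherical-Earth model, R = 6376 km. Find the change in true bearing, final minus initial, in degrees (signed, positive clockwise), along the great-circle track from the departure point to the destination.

At departure: θ₁ = atan2(sin Δλ cos φ₂, cos φ₁ sin φ₂ − sin φ₁ cos φ₂ cos Δλ) = 250.04°
At arrival: θ₂ = atan2(sin Δλ cos φ₁, −cos φ₂ sin φ₁ + sin φ₂ cos φ₁ cos Δλ) = 204.91°
Δθ = θ₂ − θ₁ = -45.1°

-45.1°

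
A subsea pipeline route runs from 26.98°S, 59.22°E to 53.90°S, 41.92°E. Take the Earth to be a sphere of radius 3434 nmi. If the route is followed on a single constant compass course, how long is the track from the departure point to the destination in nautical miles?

1788 nmi

Δψ = ln[tan(π/4+φ₂/2)/tan(π/4+φ₁/2)] = -0.6319;  Δφ = -0.4698 rad,  Δλ = -0.3019 rad
q = Δφ/Δψ = 0.7436
d = R·√(Δφ² + q²Δλ²) = 3434·0.52073 = 1788 nmi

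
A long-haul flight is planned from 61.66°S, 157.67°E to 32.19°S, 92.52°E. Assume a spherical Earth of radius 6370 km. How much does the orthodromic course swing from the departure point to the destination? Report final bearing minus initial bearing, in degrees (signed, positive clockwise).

At departure: θ₁ = atan2(sin Δλ cos φ₂, cos φ₁ sin φ₂ − sin φ₁ cos φ₂ cos Δλ) = 274.48°
At arrival: θ₂ = atan2(sin Δλ cos φ₁, −cos φ₂ sin φ₁ + sin φ₂ cos φ₁ cos Δλ) = 326.00°
Δθ = θ₂ − θ₁ = +51.5°

+51.5°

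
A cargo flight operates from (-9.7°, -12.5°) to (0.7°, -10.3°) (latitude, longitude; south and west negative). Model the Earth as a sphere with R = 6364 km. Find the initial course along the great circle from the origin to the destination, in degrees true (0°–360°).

12.0°

θ = atan2( sin Δλ·cos φ₂ ,  cos φ₁ sin φ₂ − sin φ₁ cos φ₂ cos Δλ )
  = atan2(+0.0384, +0.1804) = 12.01°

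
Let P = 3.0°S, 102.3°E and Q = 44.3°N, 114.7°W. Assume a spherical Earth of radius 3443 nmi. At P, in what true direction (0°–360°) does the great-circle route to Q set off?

32.8°

θ = atan2( sin Δλ·cos φ₂ ,  cos φ₁ sin φ₂ − sin φ₁ cos φ₂ cos Δλ )
  = atan2(+0.4307, +0.6675) = 32.83°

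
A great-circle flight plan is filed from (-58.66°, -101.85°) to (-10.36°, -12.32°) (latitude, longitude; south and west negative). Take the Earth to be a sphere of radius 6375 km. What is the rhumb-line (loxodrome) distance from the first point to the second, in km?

Δψ = ln[tan(π/4+φ₂/2)/tan(π/4+φ₁/2)] = +1.0893;  Δφ = +0.8430 rad,  Δλ = +1.5626 rad
q = Δφ/Δψ = 0.7739
d = R·√(Δφ² + q²Δλ²) = 6375·1.47411 = 9397 km

9397 km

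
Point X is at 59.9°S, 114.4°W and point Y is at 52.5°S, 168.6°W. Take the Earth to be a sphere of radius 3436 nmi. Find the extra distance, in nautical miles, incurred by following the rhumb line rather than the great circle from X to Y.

49 nmi

Great circle: cos σ = sin φ₁ sin φ₂ + cos φ₁ cos φ₂ cos Δλ,  σ = 0.5257 rad → d_gc = 1806.4 nmi
Rhumb line: Δψ = +0.2331, q = Δφ/Δψ = 0.5542, d_rh = R√(Δφ²+q²Δλ²) = 1855.1 nmi
Excess = 1855.1 − 1806.4 = 48.7 ≈ 49 nmi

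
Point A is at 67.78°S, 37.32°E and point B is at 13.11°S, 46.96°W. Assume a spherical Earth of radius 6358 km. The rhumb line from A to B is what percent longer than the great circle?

4.9%

Great circle: σ = 1.3215 rad → d_gc = Rσ = 8402.3 km
Rhumb: Δφ = +0.9542, Δλ = -1.4710, Δψ = +1.3969, q = Δφ/Δψ = 0.6831 → d_rh = R√(Δφ²+q²Δλ²) = 8809.9 km
Excess = (8809.9 − 8402.3) / 8402.3 = 407.6 / 8402.3 = 4.851% ≈ 4.9%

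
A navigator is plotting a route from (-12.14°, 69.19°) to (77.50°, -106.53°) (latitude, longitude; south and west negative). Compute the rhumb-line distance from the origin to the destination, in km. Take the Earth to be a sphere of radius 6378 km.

16087 km

Rhumb course C = atan2(Δλ, Δψ) with Δψ = ln[tan(π/4+φ₂/2)/tan(π/4+φ₁/2)] = +2.4252, Δλ = -3.0669 → C = 308.34°
d = R·|Δφ| / |cos C| = 6378·1.56451 / 0.62026 = 16087 km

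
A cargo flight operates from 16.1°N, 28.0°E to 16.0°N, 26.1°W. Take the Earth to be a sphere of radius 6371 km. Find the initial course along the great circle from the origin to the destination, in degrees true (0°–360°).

277.9°

θ = atan2( sin Δλ·cos φ₂ ,  cos φ₁ sin φ₂ − sin φ₁ cos φ₂ cos Δλ )
  = atan2(-0.7787, +0.1085) = 277.93°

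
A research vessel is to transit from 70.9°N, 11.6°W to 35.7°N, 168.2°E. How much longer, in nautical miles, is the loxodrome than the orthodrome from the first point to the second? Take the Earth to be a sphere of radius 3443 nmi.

Great circle: cos σ = sin φ₁ sin φ₂ + cos φ₁ cos φ₂ cos Δλ,  σ = 1.2811 rad → d_gc = 4410.7 nmi
Rhumb line: Δψ = -1.1145, q = Δφ/Δψ = 0.5512, d_rh = R√(Δφ²+q²Δλ²) = 6320.1 nmi
Excess = 6320.1 − 4410.7 = 1909.4 ≈ 1909 nmi

1909 nmi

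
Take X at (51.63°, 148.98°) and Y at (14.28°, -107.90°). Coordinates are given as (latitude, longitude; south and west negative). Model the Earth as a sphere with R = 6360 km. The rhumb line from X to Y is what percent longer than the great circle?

Great circle: σ = 1.5139 rad → d_gc = Rσ = 9628.6 km
Rhumb: Δφ = -0.6519, Δλ = +1.7998, Δψ = -0.8039, q = Δφ/Δψ = 0.8109 → d_rh = R√(Δφ²+q²Δλ²) = 10166.3 km
Excess = (10166.3 − 9628.6) / 9628.6 = 537.7 / 9628.6 = 5.58% ≈ 5.6%

5.6%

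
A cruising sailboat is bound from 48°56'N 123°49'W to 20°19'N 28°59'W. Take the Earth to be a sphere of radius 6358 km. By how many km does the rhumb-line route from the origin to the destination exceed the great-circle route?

Great circle: cos σ = sin φ₁ sin φ₂ + cos φ₁ cos φ₂ cos Δλ,  σ = 1.3594 rad → d_gc = 8642.8 km
Rhumb line: Δψ = -0.6198, q = Δφ/Δψ = 0.8059, d_rh = R√(Δφ²+q²Δλ²) = 9055.6 km
Excess = 9055.6 − 8642.8 = 412.8 ≈ 413 km

413 km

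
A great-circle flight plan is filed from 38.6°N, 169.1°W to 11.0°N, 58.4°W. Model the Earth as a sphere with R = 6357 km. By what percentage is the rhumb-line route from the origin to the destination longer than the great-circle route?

Great circle: σ = 1.7235 rad → d_gc = Rσ = 10956.4 km
Rhumb: Δφ = -0.4817, Δλ = +1.9321, Δψ = -0.5382, q = Δφ/Δψ = 0.8951 → d_rh = R√(Δφ²+q²Δλ²) = 11412.5 km
Excess = (11412.5 − 10956.4) / 10956.4 = 456.1 / 10956.4 = 4.16% ≈ 4.2%

4.2%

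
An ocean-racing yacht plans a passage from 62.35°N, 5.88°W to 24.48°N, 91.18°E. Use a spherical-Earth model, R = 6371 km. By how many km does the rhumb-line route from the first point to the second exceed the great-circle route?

568 km

Great circle: cos σ = sin φ₁ sin φ₂ + cos φ₁ cos φ₂ cos Δλ,  σ = 1.2502 rad → d_gc = 7965.0 km
Rhumb line: Δψ = -0.9612, q = Δφ/Δψ = 0.6876, d_rh = R√(Δφ²+q²Δλ²) = 8532.9 km
Excess = 8532.9 − 7965.0 = 567.9 ≈ 568 km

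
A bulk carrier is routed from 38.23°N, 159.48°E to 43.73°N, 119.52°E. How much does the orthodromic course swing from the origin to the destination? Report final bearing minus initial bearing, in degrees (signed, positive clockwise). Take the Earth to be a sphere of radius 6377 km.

At departure: θ₁ = atan2(sin Δλ cos φ₂, cos φ₁ sin φ₂ − sin φ₁ cos φ₂ cos Δλ) = 293.34°
At arrival: θ₂ = atan2(sin Δλ cos φ₁, −cos φ₂ sin φ₁ + sin φ₂ cos φ₁ cos Δλ) = 266.49°
Δθ = θ₂ − θ₁ = -26.9°

-26.9°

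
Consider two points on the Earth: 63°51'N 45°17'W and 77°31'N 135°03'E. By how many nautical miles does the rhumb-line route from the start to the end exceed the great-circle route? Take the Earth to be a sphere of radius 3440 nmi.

Great circle: cos σ = sin φ₁ sin φ₂ + cos φ₁ cos φ₂ cos Δλ,  σ = 0.6743 rad → d_gc = 2319.5 nmi
Rhumb line: Δψ = +0.7531, q = Δφ/Δψ = 0.3167, d_rh = R√(Δφ²+q²Δλ²) = 3513.9 nmi
Excess = 3513.9 − 2319.5 = 1194.4 ≈ 1194 nmi

1194 nmi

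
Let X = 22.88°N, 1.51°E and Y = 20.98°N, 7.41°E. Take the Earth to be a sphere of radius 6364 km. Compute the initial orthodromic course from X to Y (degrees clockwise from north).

θ = atan2( sin Δλ·cos φ₂ ,  cos φ₁ sin φ₂ − sin φ₁ cos φ₂ cos Δλ )
  = atan2(+0.0960, -0.0312) = 108.03°

108.0°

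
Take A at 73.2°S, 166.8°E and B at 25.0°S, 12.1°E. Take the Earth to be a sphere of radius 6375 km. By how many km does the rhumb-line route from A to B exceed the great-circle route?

Great circle: cos σ = sin φ₁ sin φ₂ + cos φ₁ cos φ₂ cos Δλ,  σ = 1.4022 rad → d_gc = 8939.3 km
Rhumb line: Δψ = +1.4619, q = Δφ/Δψ = 0.5754, d_rh = R√(Δφ²+q²Δλ²) = 11263.6 km
Excess = 11263.6 − 8939.3 = 2324.3 ≈ 2324 km

2324 km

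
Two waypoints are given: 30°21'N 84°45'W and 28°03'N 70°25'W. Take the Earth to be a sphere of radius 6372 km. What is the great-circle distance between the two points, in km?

cos σ = sin φ₁ sin φ₂ + cos φ₁ cos φ₂ cos Δλ
      = sin(30.35°)sin(28.05°) + cos(30.35°)cos(28.05°)cos(14.33°) = 0.9755
σ = 12.712° → d = Rσ = 6372·0.22187 = 1414 km

1414 km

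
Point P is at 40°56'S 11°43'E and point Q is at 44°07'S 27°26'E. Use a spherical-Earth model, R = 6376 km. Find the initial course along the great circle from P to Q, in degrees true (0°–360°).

N = sin Δλ·cos φ₂ = +0.1945;  D = cos φ₁ sin φ₂ − sin φ₁ cos φ₂ cos Δλ = -0.0731
initial course = atan2(N, D) = 110.61°

110.6°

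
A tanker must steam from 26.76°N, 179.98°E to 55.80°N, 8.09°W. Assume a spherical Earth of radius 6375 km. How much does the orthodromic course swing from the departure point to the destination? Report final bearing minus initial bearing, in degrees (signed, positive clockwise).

+168.2°

Initial bearing θ₁ = atan2(sin Δλ cos φ₂, cos φ₁ sin φ₂ − sin φ₁ cos φ₂ cos Δλ) = 4.56°
Final bearing θ₂ = (initial bearing from the destination back to the start) + 180° = 172.74°
Δθ = θ₂ − θ₁ = +168.2°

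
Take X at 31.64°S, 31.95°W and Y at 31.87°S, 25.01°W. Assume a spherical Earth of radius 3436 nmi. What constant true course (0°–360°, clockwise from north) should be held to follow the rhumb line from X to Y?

92.2°

Δψ = ln[tan(π/4+φ₂/2)/tan(π/4+φ₁/2)] = -0.0047
Δλ = +0.1211 rad (taken the short way round)
course = atan2(Δλ, Δψ) = 92.23°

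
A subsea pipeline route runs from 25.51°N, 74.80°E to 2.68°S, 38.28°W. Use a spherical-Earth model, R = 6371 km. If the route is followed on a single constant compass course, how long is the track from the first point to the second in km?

12586 km

Rhumb course C = atan2(Δλ, Δψ) with Δψ = ln[tan(π/4+φ₂/2)/tan(π/4+φ₁/2)] = -0.5075, Δλ = -1.9736 → C = 255.58°
d = R·|Δφ| / |cos C| = 6371·0.49201 / 0.24904 = 12586 km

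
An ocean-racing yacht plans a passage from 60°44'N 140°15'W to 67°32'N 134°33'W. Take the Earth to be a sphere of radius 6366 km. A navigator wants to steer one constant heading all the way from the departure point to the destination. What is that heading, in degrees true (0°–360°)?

20.0°

Δψ = ln[tan(π/4+φ₂/2)/tan(π/4+φ₁/2)] = +0.2736
Δλ = +0.0995 rad (taken the short way round)
course = atan2(Δλ, Δψ) = 19.98°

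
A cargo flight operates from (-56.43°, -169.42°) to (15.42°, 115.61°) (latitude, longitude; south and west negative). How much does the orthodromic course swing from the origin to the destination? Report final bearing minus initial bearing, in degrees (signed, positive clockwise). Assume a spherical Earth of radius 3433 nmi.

At departure: θ₁ = atan2(sin Δλ cos φ₂, cos φ₁ sin φ₂ − sin φ₁ cos φ₂ cos Δλ) = 290.89°
At arrival: θ₂ = atan2(sin Δλ cos φ₁, −cos φ₂ sin φ₁ + sin φ₂ cos φ₁ cos Δλ) = 327.59°
Δθ = θ₂ − θ₁ = +36.7°

+36.7°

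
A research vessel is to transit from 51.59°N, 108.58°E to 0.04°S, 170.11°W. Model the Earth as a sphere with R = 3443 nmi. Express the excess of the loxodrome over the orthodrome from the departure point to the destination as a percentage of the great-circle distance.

2.2%

Great circle: σ = 1.4773 rad → d_gc = Rσ = 5086.5 nmi
Rhumb: Δφ = -0.9011, Δλ = +1.4191, Δψ = -1.0553, q = Δφ/Δψ = 0.8539 → d_rh = R√(Δφ²+q²Δλ²) = 5199.3 nmi
Excess = (5199.3 − 5086.5) / 5086.5 = 112.8 / 5086.5 = 2.22% ≈ 2.2%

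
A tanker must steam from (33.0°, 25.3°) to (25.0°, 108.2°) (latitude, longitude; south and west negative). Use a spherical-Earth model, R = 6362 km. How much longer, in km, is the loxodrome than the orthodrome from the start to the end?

196 km

Great circle: cos σ = sin φ₁ sin φ₂ + cos φ₁ cos φ₂ cos Δλ,  σ = 1.2407 rad → d_gc = 7893.4 km
Rhumb line: Δψ = -0.1599, q = Δφ/Δψ = 0.8735, d_rh = R√(Δφ²+q²Δλ²) = 8089.3 km
Excess = 8089.3 − 7893.4 = 195.9 ≈ 196 km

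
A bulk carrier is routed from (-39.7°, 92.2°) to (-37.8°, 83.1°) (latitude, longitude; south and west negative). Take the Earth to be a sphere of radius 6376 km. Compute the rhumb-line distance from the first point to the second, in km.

817 km

Rhumb course C = atan2(Δλ, Δψ) with Δψ = ln[tan(π/4+φ₂/2)/tan(π/4+φ₁/2)] = +0.0425, Δλ = -0.1588 → C = 284.99°
d = R·|Δφ| / |cos C| = 6376·0.03316 / 0.25864 = 817 km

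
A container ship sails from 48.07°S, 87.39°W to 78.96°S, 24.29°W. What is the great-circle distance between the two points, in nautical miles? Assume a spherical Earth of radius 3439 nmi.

2280 nmi

cos σ = sin φ₁ sin φ₂ + cos φ₁ cos φ₂ cos Δλ
      = sin(-48.07°)sin(-78.96°) + cos(-48.07°)cos(-78.96°)cos(63.10°) = 0.7881
σ = 37.993° → d = Rσ = 3439·0.66310 = 2280 nmi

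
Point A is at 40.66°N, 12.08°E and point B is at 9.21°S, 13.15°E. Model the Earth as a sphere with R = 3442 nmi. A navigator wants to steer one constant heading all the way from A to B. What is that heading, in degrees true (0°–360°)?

Δψ = ln[tan(π/4+φ₂/2)/tan(π/4+φ₁/2)] = -0.9395
Δλ = +0.0187 rad (taken the short way round)
course = atan2(Δλ, Δψ) = 178.86°

178.9°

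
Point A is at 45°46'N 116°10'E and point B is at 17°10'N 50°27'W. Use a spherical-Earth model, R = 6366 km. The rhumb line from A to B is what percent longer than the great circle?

Great circle: σ = 2.0230 rad → d_gc = Rσ = 12878.3 km
Rhumb: Δφ = -0.4992, Δλ = -2.9080, Δψ = -0.5962, q = Δφ/Δψ = 0.8372 → d_rh = R√(Δφ²+q²Δλ²) = 15821.1 km
Excess = (15821.1 − 12878.3) / 12878.3 = 2942.8 / 12878.3 = 22.851% ≈ 22.9%

22.9%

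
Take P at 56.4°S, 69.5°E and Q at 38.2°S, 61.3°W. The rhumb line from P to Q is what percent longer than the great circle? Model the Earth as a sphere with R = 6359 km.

Great circle: σ = 1.3378 rad → d_gc = Rσ = 8506.9 km
Rhumb: Δφ = +0.3176, Δλ = -2.2829, Δψ = +0.4752, q = Δφ/Δψ = 0.6685 → d_rh = R√(Δφ²+q²Δλ²) = 9912.4 km
Excess = (9912.4 − 8506.9) / 8506.9 = 1405.5 / 8506.9 = 16.52% ≈ 16.5%

16.5%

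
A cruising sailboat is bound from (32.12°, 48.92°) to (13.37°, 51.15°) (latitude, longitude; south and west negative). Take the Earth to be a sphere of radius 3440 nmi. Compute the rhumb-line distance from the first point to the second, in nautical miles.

Δψ = ln[tan(π/4+φ₂/2)/tan(π/4+φ₁/2)] = -0.3570;  Δφ = -0.3272 rad,  Δλ = +0.0389 rad
q = Δφ/Δψ = 0.9166
d = R·√(Δφ² + q²Δλ²) = 3440·0.32919 = 1132 nmi

1132 nmi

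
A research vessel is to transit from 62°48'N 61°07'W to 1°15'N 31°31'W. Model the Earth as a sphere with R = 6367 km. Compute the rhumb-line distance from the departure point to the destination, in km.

Δψ = ln[tan(π/4+φ₂/2)/tan(π/4+φ₁/2)] = -1.3973;  Δφ = -1.0743 rad,  Δλ = +0.5166 rad
q = Δφ/Δψ = 0.7688
d = R·√(Δφ² + q²Δλ²) = 6367·1.14532 = 7292 km

7292 km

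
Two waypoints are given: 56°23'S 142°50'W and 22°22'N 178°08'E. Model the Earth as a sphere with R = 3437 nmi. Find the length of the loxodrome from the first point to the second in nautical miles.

Rhumb course C = atan2(Δλ, Δψ) with Δψ = ln[tan(π/4+φ₂/2)/tan(π/4+φ₁/2)] = +1.5978, Δλ = -0.6813 → C = 336.91°
d = R·|Δφ| / |cos C| = 3437·1.37445 / 0.91987 = 5135 nmi

5135 nmi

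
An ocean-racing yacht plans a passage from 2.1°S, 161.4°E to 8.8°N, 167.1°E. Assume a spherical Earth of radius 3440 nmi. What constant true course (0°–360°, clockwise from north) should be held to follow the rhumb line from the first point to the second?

27.5°

Δψ = ln[tan(π/4+φ₂/2)/tan(π/4+φ₁/2)] = +0.1909
Δλ = +0.0995 rad (taken the short way round)
course = atan2(Δλ, Δψ) = 27.53°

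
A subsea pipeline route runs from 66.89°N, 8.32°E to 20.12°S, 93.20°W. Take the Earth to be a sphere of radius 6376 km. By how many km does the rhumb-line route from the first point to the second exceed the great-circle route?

Great circle: cos σ = sin φ₁ sin φ₂ + cos φ₁ cos φ₂ cos Δλ,  σ = 1.9714 rad → d_gc = 12569.7 km
Rhumb line: Δψ = -1.9460, q = Δφ/Δψ = 0.7804, d_rh = R√(Δφ²+q²Δλ²) = 13094.9 km
Excess = 13094.9 − 12569.7 = 525.2 ≈ 525 km

525 km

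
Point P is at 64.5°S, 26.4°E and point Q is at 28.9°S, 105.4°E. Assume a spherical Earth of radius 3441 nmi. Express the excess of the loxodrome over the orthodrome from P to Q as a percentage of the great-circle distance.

Great circle: σ = 1.0378 rad → d_gc = Rσ = 3571.1 nmi
Rhumb: Δφ = +0.6213, Δλ = +1.3788, Δψ = +0.9587, q = Δφ/Δψ = 0.6481 → d_rh = R√(Δφ²+q²Δλ²) = 3745.1 nmi
Excess = (3745.1 − 3571.1) / 3571.1 = 174.0 / 3571.1 = 4.87% ≈ 4.9%

4.9%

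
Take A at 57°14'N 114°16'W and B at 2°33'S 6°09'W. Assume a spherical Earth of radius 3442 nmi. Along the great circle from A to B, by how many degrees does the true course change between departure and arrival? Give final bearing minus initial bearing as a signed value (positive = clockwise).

+72.3°

At departure: θ₁ = atan2(sin Δλ cos φ₂, cos φ₁ sin φ₂ − sin φ₁ cos φ₂ cos Δλ) = 75.98°
At arrival: θ₂ = atan2(sin Δλ cos φ₁, −cos φ₂ sin φ₁ + sin φ₂ cos φ₁ cos Δλ) = 148.29°
Δθ = θ₂ − θ₁ = +72.3°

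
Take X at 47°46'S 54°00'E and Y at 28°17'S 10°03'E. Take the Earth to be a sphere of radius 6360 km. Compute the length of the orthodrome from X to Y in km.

4331 km

cos σ = sin φ₁ sin φ₂ + cos φ₁ cos φ₂ cos Δλ
      = sin(-47.77°)sin(-28.28°) + cos(-47.77°)cos(-28.28°)cos(-43.95°) = 0.7770
σ = 39.016° → d = Rσ = 6360·0.68095 = 4331 km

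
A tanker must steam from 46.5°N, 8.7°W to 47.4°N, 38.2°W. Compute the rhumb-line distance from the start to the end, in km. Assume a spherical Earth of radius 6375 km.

Δψ = ln[tan(π/4+φ₂/2)/tan(π/4+φ₁/2)] = +0.0230;  Δφ = +0.0157 rad,  Δλ = -0.5149 rad
q = Δφ/Δψ = 0.6826
d = R·√(Δφ² + q²Δλ²) = 6375·0.35181 = 2243 km

2243 km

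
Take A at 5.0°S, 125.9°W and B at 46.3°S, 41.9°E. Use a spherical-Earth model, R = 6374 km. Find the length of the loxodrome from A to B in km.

Δψ = ln[tan(π/4+φ₂/2)/tan(π/4+φ₁/2)] = -0.8265;  Δφ = -0.7208 rad,  Δλ = +2.9287 rad
q = Δφ/Δψ = 0.8722
d = R·√(Δφ² + q²Δλ²) = 6374·2.65409 = 16917 km

16917 km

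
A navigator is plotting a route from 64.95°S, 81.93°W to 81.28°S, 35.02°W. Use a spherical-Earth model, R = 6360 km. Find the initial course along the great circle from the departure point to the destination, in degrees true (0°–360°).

θ = atan2( sin Δλ·cos φ₂ ,  cos φ₁ sin φ₂ − sin φ₁ cos φ₂ cos Δλ )
  = atan2(+0.1107, -0.3247) = 161.17°

161.2°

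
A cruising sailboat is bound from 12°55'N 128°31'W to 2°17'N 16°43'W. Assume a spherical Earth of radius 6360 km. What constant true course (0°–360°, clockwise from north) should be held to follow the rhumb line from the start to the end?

95.5°

Meridional parts: M(φ₁)=+0.2274, M(φ₂)=+0.0399 → ΔM = -0.1875;  Δλ = +1.9513 rad
tan C = Δλ / ΔM = -10.4062 → C = 95.49°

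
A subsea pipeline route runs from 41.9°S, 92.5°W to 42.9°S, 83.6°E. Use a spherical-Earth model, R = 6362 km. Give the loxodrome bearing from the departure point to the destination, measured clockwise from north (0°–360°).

90.4°

Meridional parts: M(φ₁)=-0.8068, M(φ₂)=-0.8305 → ΔM = -0.0236;  Δλ = +3.0735 rad
tan C = Δλ / ΔM = -130.0376 → C = 90.44°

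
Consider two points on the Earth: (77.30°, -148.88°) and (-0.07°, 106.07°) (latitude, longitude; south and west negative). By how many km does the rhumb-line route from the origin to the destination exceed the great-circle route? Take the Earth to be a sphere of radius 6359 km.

Great circle: cos σ = sin φ₁ sin φ₂ + cos φ₁ cos φ₂ cos Δλ,  σ = 1.6291 rad → d_gc = 10359.5 km
Rhumb line: Δψ = -2.1969, q = Δφ/Δψ = 0.6147, d_rh = R√(Δφ²+q²Δλ²) = 11184.5 km
Excess = 11184.5 − 10359.5 = 825.0 ≈ 825 km

825 km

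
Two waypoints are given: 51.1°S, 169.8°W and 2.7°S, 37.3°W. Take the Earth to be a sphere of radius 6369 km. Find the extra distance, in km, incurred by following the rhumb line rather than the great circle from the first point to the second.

Great circle: cos σ = sin φ₁ sin φ₂ + cos φ₁ cos φ₂ cos Δλ,  σ = 1.9683 rad → d_gc = 12536.1 km
Rhumb line: Δψ = +0.9938, q = Δφ/Δψ = 0.8500, d_rh = R√(Δφ²+q²Δλ²) = 13627.1 km
Excess = 13627.1 − 12536.1 = 1091.0 ≈ 1091 km

1091 km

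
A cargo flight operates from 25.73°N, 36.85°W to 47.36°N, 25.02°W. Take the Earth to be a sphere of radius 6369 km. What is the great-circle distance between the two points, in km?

2619 km

cos σ = sin φ₁ sin φ₂ + cos φ₁ cos φ₂ cos Δλ
      = sin(25.73°)sin(47.36°) + cos(25.73°)cos(47.36°)cos(11.83°) = 0.9166
σ = 23.563° → d = Rσ = 6369·0.41125 = 2619 km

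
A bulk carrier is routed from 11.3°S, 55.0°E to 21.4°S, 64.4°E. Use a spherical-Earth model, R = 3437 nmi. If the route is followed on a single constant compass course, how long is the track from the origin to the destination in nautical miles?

Δψ = ln[tan(π/4+φ₂/2)/tan(π/4+φ₁/2)] = -0.1840;  Δφ = -0.1763 rad,  Δλ = +0.1641 rad
q = Δφ/Δψ = 0.9581
d = R·√(Δφ² + q²Δλ²) = 3437·0.23618 = 812 nmi

812 nmi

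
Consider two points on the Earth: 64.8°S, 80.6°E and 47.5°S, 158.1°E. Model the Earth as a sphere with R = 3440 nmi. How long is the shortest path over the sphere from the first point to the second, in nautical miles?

2592 nmi

cos σ = sin φ₁ sin φ₂ + cos φ₁ cos φ₂ cos Δλ
      = sin(-64.80°)sin(-47.50°) + cos(-64.80°)cos(-47.50°)cos(77.50°) = 0.7294
σ = 43.167° → d = Rσ = 3440·0.75340 = 2592 nmi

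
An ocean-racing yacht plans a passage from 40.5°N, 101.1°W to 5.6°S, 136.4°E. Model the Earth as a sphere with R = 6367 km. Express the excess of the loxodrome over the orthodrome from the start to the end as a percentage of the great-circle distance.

Great circle: σ = 2.0601 rad → d_gc = Rσ = 13116.5 km
Rhumb: Δφ = -0.8046, Δλ = -2.1380, Δψ = -0.8722, q = Δφ/Δψ = 0.9225 → d_rh = R√(Δφ²+q²Δλ²) = 13561.9 km
Excess = (13561.9 − 13116.5) / 13116.5 = 445.4 / 13116.5 = 3.40% ≈ 3.4%

3.4%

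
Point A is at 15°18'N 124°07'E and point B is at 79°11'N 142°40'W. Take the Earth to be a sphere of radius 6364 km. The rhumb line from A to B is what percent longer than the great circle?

7.2%

Great circle: σ = 1.3191 rad → d_gc = Rσ = 8394.9 km
Rhumb: Δφ = +1.1150, Δλ = +1.6269, Δψ = +2.0870, q = Δφ/Δψ = 0.5342 → d_rh = R√(Δφ²+q²Δλ²) = 8997.0 km
Excess = (8997.0 − 8394.9) / 8394.9 = 602.1 / 8394.9 = 7.17% ≈ 7.2%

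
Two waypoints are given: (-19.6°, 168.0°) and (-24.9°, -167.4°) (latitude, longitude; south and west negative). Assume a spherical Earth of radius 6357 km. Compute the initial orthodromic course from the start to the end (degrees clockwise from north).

θ = atan2( sin Δλ·cos φ₂ ,  cos φ₁ sin φ₂ − sin φ₁ cos φ₂ cos Δλ )
  = atan2(+0.3776, -0.1200) = 107.63°

107.6°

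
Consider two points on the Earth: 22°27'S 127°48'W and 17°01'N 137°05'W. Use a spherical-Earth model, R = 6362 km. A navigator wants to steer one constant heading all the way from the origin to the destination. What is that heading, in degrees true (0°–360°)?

Δψ = ln[tan(π/4+φ₂/2)/tan(π/4+φ₁/2)] = +0.7037
Δλ = -0.1620 rad (taken the short way round)
course = atan2(Δλ, Δψ) = 347.03°

347.0°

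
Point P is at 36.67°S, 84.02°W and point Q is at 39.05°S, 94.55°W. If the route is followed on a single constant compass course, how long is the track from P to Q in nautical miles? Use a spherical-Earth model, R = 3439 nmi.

519 nmi

Rhumb course C = atan2(Δλ, Δψ) with Δψ = ln[tan(π/4+φ₂/2)/tan(π/4+φ₁/2)] = -0.0526, Δλ = -0.1838 → C = 254.02°
d = R·|Δφ| / |cos C| = 3439·0.04154 / 0.27526 = 519 nmi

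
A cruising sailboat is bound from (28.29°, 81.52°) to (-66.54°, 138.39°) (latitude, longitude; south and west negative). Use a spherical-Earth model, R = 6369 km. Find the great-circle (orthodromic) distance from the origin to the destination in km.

11569 km

cos σ = sin φ₁ sin φ₂ + cos φ₁ cos φ₂ cos Δλ
      = sin(28.29°)sin(-66.54°) + cos(28.29°)cos(-66.54°)cos(56.87°) = -0.2432
σ = 104.073° → d = Rσ = 6369·1.81642 = 11569 km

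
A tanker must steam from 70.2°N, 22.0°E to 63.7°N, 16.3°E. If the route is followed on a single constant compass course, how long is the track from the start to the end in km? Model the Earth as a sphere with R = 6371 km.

Rhumb course C = atan2(Δλ, Δψ) with Δψ = ln[tan(π/4+φ₂/2)/tan(π/4+φ₁/2)] = -0.2916, Δλ = -0.0995 → C = 198.84°
d = R·|Δφ| / |cos C| = 6371·0.11345 / 0.94645 = 764 km

764 km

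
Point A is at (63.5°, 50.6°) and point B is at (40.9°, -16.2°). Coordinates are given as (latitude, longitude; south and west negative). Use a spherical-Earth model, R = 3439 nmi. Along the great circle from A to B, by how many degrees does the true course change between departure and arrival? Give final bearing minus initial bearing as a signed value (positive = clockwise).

-56.0°

Initial bearing θ₁ = atan2(sin Δλ cos φ₂, cos φ₁ sin φ₂ − sin φ₁ cos φ₂ cos Δλ) = 272.12°
Final bearing θ₂ = (initial bearing from the destination back to the start) + 180° = 216.15°
Δθ = θ₂ − θ₁ = -56.0°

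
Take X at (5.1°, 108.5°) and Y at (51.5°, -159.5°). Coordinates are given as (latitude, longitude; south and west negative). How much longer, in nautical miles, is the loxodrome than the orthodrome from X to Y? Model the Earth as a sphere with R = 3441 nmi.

Great circle: cos σ = sin φ₁ sin φ₂ + cos φ₁ cos φ₂ cos Δλ,  σ = 1.5228 rad → d_gc = 5240.1 nmi
Rhumb line: Δψ = +0.9629, q = Δφ/Δψ = 0.8410, d_rh = R√(Δφ²+q²Δλ²) = 5418.3 nmi
Excess = 5418.3 − 5240.1 = 178.2 ≈ 178 nmi

178 nmi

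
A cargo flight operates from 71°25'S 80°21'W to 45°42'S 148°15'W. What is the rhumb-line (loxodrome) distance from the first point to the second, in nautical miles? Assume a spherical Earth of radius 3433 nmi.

2527 nmi

Rhumb course C = atan2(Δλ, Δψ) with Δψ = ln[tan(π/4+φ₂/2)/tan(π/4+φ₁/2)] = +0.9115, Δλ = -1.1851 → C = 307.57°
d = R·|Δφ| / |cos C| = 3433·0.44884 / 0.60968 = 2527 nmi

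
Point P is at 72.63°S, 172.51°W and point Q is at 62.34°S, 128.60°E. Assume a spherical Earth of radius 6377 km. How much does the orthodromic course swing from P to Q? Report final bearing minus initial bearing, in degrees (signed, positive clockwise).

At departure: θ₁ = atan2(sin Δλ cos φ₂, cos φ₁ sin φ₂ − sin φ₁ cos φ₂ cos Δλ) = 264.90°
At arrival: θ₂ = atan2(sin Δλ cos φ₁, −cos φ₂ sin φ₁ + sin φ₂ cos φ₁ cos Δλ) = 320.17°
Δθ = θ₂ − θ₁ = +55.3°

+55.3°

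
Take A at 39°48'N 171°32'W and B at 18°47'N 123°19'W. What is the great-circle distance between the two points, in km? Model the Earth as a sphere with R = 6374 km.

5152 km

cos σ = sin φ₁ sin φ₂ + cos φ₁ cos φ₂ cos Δλ
      = sin(39.80°)sin(18.78°) + cos(39.80°)cos(18.78°)cos(48.22°) = 0.6908
σ = 46.309° → d = Rσ = 6374·0.80825 = 5152 km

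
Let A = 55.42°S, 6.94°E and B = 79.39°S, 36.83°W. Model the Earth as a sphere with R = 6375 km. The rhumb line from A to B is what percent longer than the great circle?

Great circle: σ = 0.4849 rad → d_gc = Rσ = 3091.3 km
Rhumb: Δφ = -0.4184, Δλ = -0.7639, Δψ = -1.2096, q = Δφ/Δψ = 0.3459 → d_rh = R√(Δφ²+q²Δλ²) = 3154.4 km
Excess = (3154.4 − 3091.3) / 3091.3 = 63.1 / 3091.3 = 2.04% ≈ 2.0%

2.0%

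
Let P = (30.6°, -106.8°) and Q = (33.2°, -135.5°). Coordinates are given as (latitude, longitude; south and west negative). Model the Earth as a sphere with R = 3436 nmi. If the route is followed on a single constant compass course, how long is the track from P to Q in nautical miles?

1469 nmi

Rhumb course C = atan2(Δλ, Δψ) with Δψ = ln[tan(π/4+φ₂/2)/tan(π/4+φ₁/2)] = +0.0535, Δλ = -0.5009 → C = 276.09°
d = R·|Δφ| / |cos C| = 3436·0.04538 / 0.10612 = 1469 nmi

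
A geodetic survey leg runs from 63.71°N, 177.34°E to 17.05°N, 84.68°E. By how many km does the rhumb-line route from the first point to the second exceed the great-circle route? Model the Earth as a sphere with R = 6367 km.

Great circle: cos σ = sin φ₁ sin φ₂ + cos φ₁ cos φ₂ cos Δλ,  σ = 1.3251 rad → d_gc = 8436.9 km
Rhumb line: Δψ = -1.1524, q = Δφ/Δψ = 0.7067, d_rh = R√(Δφ²+q²Δλ²) = 8935.2 km
Excess = 8935.2 − 8436.9 = 498.3 ≈ 498 km

498 km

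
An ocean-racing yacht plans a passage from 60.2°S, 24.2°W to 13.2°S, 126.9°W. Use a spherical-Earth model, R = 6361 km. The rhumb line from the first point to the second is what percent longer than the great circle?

Great circle: σ = 1.4789 rad → d_gc = Rσ = 9407.2 km
Rhumb: Δφ = +0.8203, Δλ = -1.7925, Δψ = +1.0915, q = Δφ/Δψ = 0.7515 → d_rh = R√(Δφ²+q²Δλ²) = 10032.5 km
Excess = (10032.5 − 9407.2) / 9407.2 = 625.3 / 9407.2 = 6.647% ≈ 6.6%

6.6%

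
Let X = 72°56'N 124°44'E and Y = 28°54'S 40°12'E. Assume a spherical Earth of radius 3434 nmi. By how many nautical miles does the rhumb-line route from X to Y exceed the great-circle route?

Great circle: cos σ = sin φ₁ sin φ₂ + cos φ₁ cos φ₂ cos Δλ,  σ = 2.0236 rad → d_gc = 6949.2 nmi
Rhumb line: Δψ = -2.4241, q = Δφ/Δψ = 0.7332, d_rh = R√(Δφ²+q²Δλ²) = 7144.9 nmi
Excess = 7144.9 − 6949.2 = 195.7 ≈ 196 nmi

196 nmi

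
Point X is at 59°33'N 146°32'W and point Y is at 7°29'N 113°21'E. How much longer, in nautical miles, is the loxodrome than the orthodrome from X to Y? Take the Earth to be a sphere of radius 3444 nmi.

Great circle: cos σ = sin φ₁ sin φ₂ + cos φ₁ cos φ₂ cos Δλ,  σ = 1.5468 rad → d_gc = 5327.1 nmi
Rhumb line: Δψ = -1.1704, q = Δφ/Δψ = 0.7764, d_rh = R√(Δφ²+q²Δλ²) = 5623.9 nmi
Excess = 5623.9 − 5327.1 = 296.8 ≈ 297 nmi

297 nmi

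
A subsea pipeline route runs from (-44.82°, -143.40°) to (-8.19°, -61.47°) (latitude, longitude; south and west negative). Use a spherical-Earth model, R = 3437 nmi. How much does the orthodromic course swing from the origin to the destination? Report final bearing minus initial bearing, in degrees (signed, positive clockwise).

-44.4°

Initial bearing θ₁ = atan2(sin Δλ cos φ₂, cos φ₁ sin φ₂ − sin φ₁ cos φ₂ cos Δλ) = 90.18°
Final bearing θ₂ = (initial bearing from the destination back to the start) + 180° = 45.78°
Δθ = θ₂ − θ₁ = -44.4°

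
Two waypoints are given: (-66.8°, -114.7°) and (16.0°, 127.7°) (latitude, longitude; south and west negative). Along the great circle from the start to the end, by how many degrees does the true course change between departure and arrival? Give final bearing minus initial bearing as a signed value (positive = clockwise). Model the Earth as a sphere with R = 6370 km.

Initial bearing θ₁ = atan2(sin Δλ cos φ₂, cos φ₁ sin φ₂ − sin φ₁ cos φ₂ cos Δλ) = 250.55°
Final bearing θ₂ = (initial bearing from the destination back to the start) + 180° = 337.27°
Δθ = θ₂ − θ₁ = +86.7°

+86.7°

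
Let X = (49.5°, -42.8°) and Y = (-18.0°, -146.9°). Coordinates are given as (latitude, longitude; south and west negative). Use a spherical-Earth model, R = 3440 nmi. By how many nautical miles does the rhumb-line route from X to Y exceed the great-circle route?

142 nmi

Great circle: cos σ = sin φ₁ sin φ₂ + cos φ₁ cos φ₂ cos Δλ,  σ = 1.9665 rad → d_gc = 6764.7 nmi
Rhumb line: Δψ = -1.3166, q = Δφ/Δψ = 0.8948, d_rh = R√(Δφ²+q²Δλ²) = 6906.5 nmi
Excess = 6906.5 − 6764.7 = 141.8 ≈ 142 nmi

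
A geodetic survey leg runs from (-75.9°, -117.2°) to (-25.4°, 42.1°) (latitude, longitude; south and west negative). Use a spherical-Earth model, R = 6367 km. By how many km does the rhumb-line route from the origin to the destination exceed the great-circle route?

2435 km

Great circle: cos σ = sin φ₁ sin φ₂ + cos φ₁ cos φ₂ cos Δλ,  σ = 1.3591 rad → d_gc = 8653.2 km
Rhumb line: Δψ = +1.6315, q = Δφ/Δψ = 0.5402, d_rh = R√(Δφ²+q²Δλ²) = 11088.1 km
Excess = 11088.1 − 8653.2 = 2434.9 ≈ 2435 km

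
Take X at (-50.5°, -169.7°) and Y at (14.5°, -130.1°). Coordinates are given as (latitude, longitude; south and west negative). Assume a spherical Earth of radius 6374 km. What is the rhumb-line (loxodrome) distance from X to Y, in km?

8218 km

Rhumb course C = atan2(Δλ, Δψ) with Δψ = ln[tan(π/4+φ₂/2)/tan(π/4+φ₁/2)] = +1.2801, Δλ = +0.6912 → C = 28.36°
d = R·|Δφ| / |cos C| = 6374·1.13446 / 0.87994 = 8218 km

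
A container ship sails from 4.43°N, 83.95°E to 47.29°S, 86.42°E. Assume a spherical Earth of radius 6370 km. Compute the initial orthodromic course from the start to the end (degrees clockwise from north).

177.9°

N = sin Δλ·cos φ₂ = +0.0292;  D = cos φ₁ sin φ₂ − sin φ₁ cos φ₂ cos Δλ = -0.7849
initial course = atan2(N, D) = 177.87°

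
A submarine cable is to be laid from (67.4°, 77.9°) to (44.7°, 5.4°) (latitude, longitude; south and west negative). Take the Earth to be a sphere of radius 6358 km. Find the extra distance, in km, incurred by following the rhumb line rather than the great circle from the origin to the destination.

Great circle: cos σ = sin φ₁ sin φ₂ + cos φ₁ cos φ₂ cos Δλ,  σ = 0.7502 rad → d_gc = 4770.1 km
Rhumb line: Δψ = -0.7364, q = Δφ/Δψ = 0.5380, d_rh = R√(Δφ²+q²Δλ²) = 5008.2 km
Excess = 5008.2 − 4770.1 = 238.1 ≈ 238 km

238 km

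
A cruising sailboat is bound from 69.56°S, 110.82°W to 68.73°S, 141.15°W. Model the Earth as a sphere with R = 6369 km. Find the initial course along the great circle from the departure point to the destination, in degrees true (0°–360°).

θ = atan2( sin Δλ·cos φ₂ ,  cos φ₁ sin φ₂ − sin φ₁ cos φ₂ cos Δλ )
  = atan2(-0.1832, -0.0320) = 260.08°

260.1°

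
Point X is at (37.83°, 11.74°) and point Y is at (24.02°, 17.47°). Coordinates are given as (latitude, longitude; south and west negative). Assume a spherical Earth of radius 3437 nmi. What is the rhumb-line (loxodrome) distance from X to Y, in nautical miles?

879 nmi

Δψ = ln[tan(π/4+φ₂/2)/tan(π/4+φ₁/2)] = -0.2822;  Δφ = -0.2410 rad,  Δλ = +0.1000 rad
q = Δφ/Δψ = 0.8543
d = R·√(Δφ² + q²Δλ²) = 3437·0.25572 = 879 nmi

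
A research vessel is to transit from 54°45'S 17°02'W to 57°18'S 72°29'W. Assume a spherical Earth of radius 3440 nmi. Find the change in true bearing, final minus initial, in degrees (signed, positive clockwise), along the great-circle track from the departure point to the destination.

+47.1°

At departure: θ₁ = atan2(sin Δλ cos φ₂, cos φ₁ sin φ₂ − sin φ₁ cos φ₂ cos Δλ) = 242.11°
At arrival: θ₂ = atan2(sin Δλ cos φ₁, −cos φ₂ sin φ₁ + sin φ₂ cos φ₁ cos Δλ) = 289.22°
Δθ = θ₂ − θ₁ = +47.1°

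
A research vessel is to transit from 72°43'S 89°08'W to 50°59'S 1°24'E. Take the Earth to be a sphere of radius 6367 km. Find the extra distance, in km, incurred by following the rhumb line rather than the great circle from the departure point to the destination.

419 km

Great circle: cos σ = sin φ₁ sin φ₂ + cos φ₁ cos φ₂ cos Δλ,  σ = 0.7375 rad → d_gc = 4695.8 km
Rhumb line: Δψ = +0.8463, q = Δφ/Δψ = 0.4482, d_rh = R√(Δφ²+q²Δλ²) = 5115.0 km
Excess = 5115.0 − 4695.8 = 419.2 ≈ 419 km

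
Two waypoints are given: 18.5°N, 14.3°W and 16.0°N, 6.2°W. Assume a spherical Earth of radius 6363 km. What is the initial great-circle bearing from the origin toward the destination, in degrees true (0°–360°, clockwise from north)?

N = sin Δλ·cos φ₂ = +0.1354;  D = cos φ₁ sin φ₂ − sin φ₁ cos φ₂ cos Δλ = -0.0406
initial course = atan2(N, D) = 106.68°

106.7°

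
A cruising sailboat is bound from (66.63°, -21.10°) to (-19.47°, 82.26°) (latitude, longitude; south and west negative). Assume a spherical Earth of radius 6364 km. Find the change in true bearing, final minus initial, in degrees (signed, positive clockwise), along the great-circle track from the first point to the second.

+69.4°

At departure: θ₁ = atan2(sin Δλ cos φ₂, cos φ₁ sin φ₂ − sin φ₁ cos φ₂ cos Δλ) = 85.77°
At arrival: θ₂ = atan2(sin Δλ cos φ₁, −cos φ₂ sin φ₁ + sin φ₂ cos φ₁ cos Δλ) = 155.19°
Δθ = θ₂ − θ₁ = +69.4°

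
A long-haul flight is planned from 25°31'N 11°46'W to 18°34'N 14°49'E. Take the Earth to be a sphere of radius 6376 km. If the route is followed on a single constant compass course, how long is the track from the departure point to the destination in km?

Rhumb course C = atan2(Δλ, Δψ) with Δψ = ln[tan(π/4+φ₂/2)/tan(π/4+φ₁/2)] = -0.1310, Δλ = +0.4640 → C = 105.76°
d = R·|Δφ| / |cos C| = 6376·0.12130 / 0.27167 = 2847 km

2847 km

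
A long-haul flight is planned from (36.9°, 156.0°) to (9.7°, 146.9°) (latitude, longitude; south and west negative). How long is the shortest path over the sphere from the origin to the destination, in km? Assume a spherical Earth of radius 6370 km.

3159 km

Haversine: a = sin²(Δφ/2)+cos φ₁ cos φ₂ sin²(Δλ/2) = 0.06025;  σ = 2·atan2(√a,√(1−a))
σ = 28.418° → d = Rσ = 6370·0.49600 = 3159 km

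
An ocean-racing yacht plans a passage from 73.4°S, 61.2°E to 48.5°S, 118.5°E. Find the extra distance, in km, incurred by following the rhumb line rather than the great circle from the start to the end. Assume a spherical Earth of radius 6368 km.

Great circle: cos σ = sin φ₁ sin φ₂ + cos φ₁ cos φ₂ cos Δλ,  σ = 0.6094 rad → d_gc = 3880.5 km
Rhumb line: Δψ = +0.9544, q = Δφ/Δψ = 0.4554, d_rh = R√(Δφ²+q²Δλ²) = 4008.6 km
Excess = 4008.6 − 3880.5 = 128.1 ≈ 128 km

128 km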